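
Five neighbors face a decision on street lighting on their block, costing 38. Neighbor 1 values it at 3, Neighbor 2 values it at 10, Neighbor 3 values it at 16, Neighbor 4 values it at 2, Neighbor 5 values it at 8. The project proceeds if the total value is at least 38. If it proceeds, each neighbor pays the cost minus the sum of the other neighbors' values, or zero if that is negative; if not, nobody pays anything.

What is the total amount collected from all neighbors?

Total value 39 ≥ cost 38, so it is built.
Neighbor 1: others sum to 36; max(0, 38 - 36) = 2.
Neighbor 2: others sum to 29; max(0, 38 - 29) = 9.
Neighbor 3: others sum to 23; max(0, 38 - 23) = 15.
Neighbor 4: others sum to 37; max(0, 38 - 37) = 1.
Neighbor 5: others sum to 31; max(0, 38 - 31) = 7.
Total collected = 2 + 9 + 15 + 1 + 7 = 34.

34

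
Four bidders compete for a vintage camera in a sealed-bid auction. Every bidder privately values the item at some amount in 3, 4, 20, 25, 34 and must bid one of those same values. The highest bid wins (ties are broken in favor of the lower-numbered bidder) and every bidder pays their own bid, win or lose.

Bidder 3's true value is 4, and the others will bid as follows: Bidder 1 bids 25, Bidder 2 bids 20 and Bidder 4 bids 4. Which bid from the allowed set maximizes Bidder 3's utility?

Bid 3: loses but pays 3, utility -3.
Bid 4: loses but pays 4, utility -4.
Bid 20: loses but pays 20, utility -20.
Bid 25: loses but pays 25, utility -25.
Bid 34: wins, pays 34, utility 4 - 34 = -30.
The best choice is 3 with utility -3.

3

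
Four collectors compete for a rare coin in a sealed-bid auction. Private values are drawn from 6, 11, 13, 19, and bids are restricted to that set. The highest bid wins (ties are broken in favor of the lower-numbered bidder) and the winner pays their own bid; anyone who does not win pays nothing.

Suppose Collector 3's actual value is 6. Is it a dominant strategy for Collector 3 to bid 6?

Yes

Check each profile of the others' bids and compare truth against every alternative bid.
Others bid (6, 6, 6): truth gives 0, best alternative gives -5.
Others bid (6, 6, 11): truth gives 0, best alternative gives -5.
Others bid (6, 6, 13): truth gives 0, best alternative gives 0.
Others bid (6, 6, 19): truth gives 0, best alternative gives 0.
Others bid (6, 11, 6): truth gives 0, best alternative gives 0.
Others bid (6, 11, 11): truth gives 0, best alternative gives 0.
(Remaining 58 profiles checked similarly; truth is weakly best in each.)
In every case the truthful bid is at least as good as any alternative, so it is a dominant strategy.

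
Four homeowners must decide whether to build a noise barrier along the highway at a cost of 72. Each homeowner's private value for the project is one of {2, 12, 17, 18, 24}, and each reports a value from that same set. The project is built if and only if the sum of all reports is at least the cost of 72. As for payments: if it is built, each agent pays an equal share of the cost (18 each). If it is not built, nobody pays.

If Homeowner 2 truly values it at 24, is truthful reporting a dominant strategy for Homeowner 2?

Check each profile of the others' reports and compare truth against every alternative report.
Others report (2, 24, 24): truth gives 6, best alternative gives 0.
Others report (12, 12, 24): truth gives 6, best alternative gives 0.
Others report (12, 17, 24): truth gives 6, best alternative gives 0.
Others report (12, 18, 18): truth gives 6, best alternative gives 0.
Others report (12, 24, 12): truth gives 6, best alternative gives 0.
Others report (12, 24, 17): truth gives 6, best alternative gives 0.
(Remaining 119 profiles checked similarly; truth is weakly best in each.)
In every case the truthful report is at least as good as any alternative, so it is a dominant strategy.

Yes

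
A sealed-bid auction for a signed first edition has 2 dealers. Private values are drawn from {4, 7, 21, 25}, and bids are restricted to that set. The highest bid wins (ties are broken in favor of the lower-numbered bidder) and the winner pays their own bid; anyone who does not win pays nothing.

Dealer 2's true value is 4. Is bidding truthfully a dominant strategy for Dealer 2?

Yes

Check each profile of the others' bids and compare truth against every alternative bid.
Others bid (4): truth gives 0, best alternative gives -3.
Others bid (7): truth gives 0, best alternative gives 0.
Others bid (21): truth gives 0, best alternative gives 0.
Others bid (25): truth gives 0, best alternative gives 0.
In every case the truthful bid is at least as good as any alternative, so it is a dominant strategy.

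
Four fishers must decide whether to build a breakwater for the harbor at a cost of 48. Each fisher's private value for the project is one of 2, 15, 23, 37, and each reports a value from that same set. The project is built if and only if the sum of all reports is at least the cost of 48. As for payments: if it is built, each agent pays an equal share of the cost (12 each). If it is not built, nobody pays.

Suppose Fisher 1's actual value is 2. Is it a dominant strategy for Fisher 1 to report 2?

Yes

Check each profile of the others' reports and compare truth against every alternative report.
Others report (2, 2, 37): truth gives 0, best alternative gives -10.
Others report (2, 15, 23): truth gives 0, best alternative gives -10.
Others report (2, 23, 15): truth gives 0, best alternative gives -10.
Others report (2, 37, 2): truth gives 0, best alternative gives -10.
Others report (15, 2, 23): truth gives 0, best alternative gives -10.
Others report (15, 15, 15): truth gives 0, best alternative gives -10.
(Remaining 58 profiles checked similarly; truth is weakly best in each.)
In every case the truthful report is at least as good as any alternative, so it is a dominant strategy.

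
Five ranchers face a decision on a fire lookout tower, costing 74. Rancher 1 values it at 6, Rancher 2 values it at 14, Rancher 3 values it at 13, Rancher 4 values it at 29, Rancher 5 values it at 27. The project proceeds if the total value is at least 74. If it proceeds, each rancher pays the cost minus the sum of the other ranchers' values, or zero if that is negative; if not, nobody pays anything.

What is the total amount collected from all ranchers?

Total value 89 ≥ cost 74, so it is built.
Rancher 1: others sum to 83; max(0, 74 - 83) = 0.
Rancher 2: others sum to 75; max(0, 74 - 75) = 0.
Rancher 3: others sum to 76; max(0, 74 - 76) = 0.
Rancher 4: others sum to 60; max(0, 74 - 60) = 14.
Rancher 5: others sum to 62; max(0, 74 - 62) = 12.
Total collected = 0 + 0 + 0 + 14 + 12 = 26.

26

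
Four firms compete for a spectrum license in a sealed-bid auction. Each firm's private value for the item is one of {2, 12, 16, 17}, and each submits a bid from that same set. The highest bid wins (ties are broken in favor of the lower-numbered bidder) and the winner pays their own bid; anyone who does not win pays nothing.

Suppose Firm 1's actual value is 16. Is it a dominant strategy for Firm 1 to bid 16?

Consider the case where Firm 2 bids 2, Firm 3 bids 2 and Firm 4 bids 2.
Truthful bid 16: wins, pays 16, utility 16 - 16 = 0.
Bid 2 instead: wins, pays 2, utility 16 - 2 = 14.
Since 14 > 0, bidding 2 is strictly better here, so truthful bidding is not dominant.

No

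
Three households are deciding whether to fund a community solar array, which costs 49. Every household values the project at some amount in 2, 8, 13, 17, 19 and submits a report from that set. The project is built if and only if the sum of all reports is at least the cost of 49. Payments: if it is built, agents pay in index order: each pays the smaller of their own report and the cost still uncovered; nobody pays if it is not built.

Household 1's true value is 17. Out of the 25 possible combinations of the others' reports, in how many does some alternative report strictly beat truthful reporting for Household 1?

3

Others report (17, 19): truth gives 0; report 13 gives 4 > 0. Violating.
Others report (19, 17): truth gives 0; report 13 gives 4 > 0. Violating.
Others report (19, 19): truth gives 0; report 13 gives 4 > 0. Violating.
Others report (2, 2): truth gives 0; no alternative beats it.
Others report (2, 8): truth gives 0; no alternative beats it.
(Checking all 25 profiles: 3 have a profitable deviation, 22 do not.)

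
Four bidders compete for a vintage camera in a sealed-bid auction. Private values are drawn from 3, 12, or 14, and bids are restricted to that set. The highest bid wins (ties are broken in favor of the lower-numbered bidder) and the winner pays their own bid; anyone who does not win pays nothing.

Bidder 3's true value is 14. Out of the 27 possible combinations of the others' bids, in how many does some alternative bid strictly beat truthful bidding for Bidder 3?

2

Others bid (3, 3, 3): truth gives 0; bid 12 gives 2 > 0. Violating.
Others bid (3, 3, 12): truth gives 0; bid 12 gives 2 > 0. Violating.
Others bid (3, 3, 14): truth gives 0; no alternative beats it.
Others bid (3, 12, 3): truth gives 0; no alternative beats it.
(Checking all 27 profiles: 2 have a profitable deviation, 25 do not.)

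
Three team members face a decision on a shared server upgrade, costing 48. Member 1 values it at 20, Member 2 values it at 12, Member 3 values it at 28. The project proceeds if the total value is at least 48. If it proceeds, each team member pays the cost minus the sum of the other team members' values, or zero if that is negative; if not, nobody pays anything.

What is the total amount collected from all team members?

24

Total value 60 ≥ cost 48, so it is built.
Member 1: others sum to 40; max(0, 48 - 40) = 8.
Member 2: others sum to 48; max(0, 48 - 48) = 0.
Member 3: others sum to 32; max(0, 48 - 32) = 16.
Total collected = 8 + 0 + 16 = 24.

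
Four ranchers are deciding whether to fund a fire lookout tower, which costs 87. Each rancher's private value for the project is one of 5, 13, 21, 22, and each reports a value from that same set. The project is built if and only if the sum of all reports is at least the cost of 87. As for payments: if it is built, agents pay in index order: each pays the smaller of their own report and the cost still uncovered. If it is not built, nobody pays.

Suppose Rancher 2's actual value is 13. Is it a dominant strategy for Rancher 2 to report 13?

Check each profile of the others' reports and compare truth against every alternative report.
Others report (5, 5, 5): truth gives 0, best alternative gives 0.
Others report (5, 5, 13): truth gives 0, best alternative gives 0.
Others report (5, 5, 21): truth gives 0, best alternative gives 0.
Others report (5, 5, 22): truth gives 0, best alternative gives 0.
Others report (5, 13, 5): truth gives 0, best alternative gives 0.
Others report (5, 13, 13): truth gives 0, best alternative gives 0.
(Remaining 58 profiles checked similarly; truth is weakly best in each.)
In every case the truthful report is at least as good as any alternative, so it is a dominant strategy.

Yes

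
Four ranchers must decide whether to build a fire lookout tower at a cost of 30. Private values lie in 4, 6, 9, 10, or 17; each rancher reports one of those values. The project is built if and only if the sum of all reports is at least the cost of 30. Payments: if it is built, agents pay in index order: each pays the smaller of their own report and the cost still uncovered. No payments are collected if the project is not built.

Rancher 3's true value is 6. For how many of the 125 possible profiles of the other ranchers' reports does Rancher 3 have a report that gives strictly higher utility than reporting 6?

Others report (4, 6, 17): truth gives 0; report 4 gives 2 > 0. Violating.
Others report (4, 9, 17): truth gives 0; report 4 gives 2 > 0. Violating.
Others report (4, 10, 17): truth gives 0; report 4 gives 2 > 0. Violating.
Others report (4, 17, 6): truth gives 0; report 4 gives 2 > 0. Violating.
Others report (4, 4, 4): truth gives 0; no alternative beats it.
Others report (4, 4, 6): truth gives 0; no alternative beats it.
(Checking all 125 profiles: 44 have a profitable deviation, 81 do not.)

44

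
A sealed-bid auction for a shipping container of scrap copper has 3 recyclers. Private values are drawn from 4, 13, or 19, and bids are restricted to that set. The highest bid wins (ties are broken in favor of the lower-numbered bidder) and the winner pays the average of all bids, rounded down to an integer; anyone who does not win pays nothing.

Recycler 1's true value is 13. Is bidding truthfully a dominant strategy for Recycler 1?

Consider the case where Recycler 2 bids 4 and Recycler 3 bids 4.
Truthful bid 13: wins, pays 7, utility 13 - 7 = 6.
Bid 4 instead: wins, pays 4, utility 13 - 4 = 9.
Since 9 > 6, bidding 4 is strictly better here, so truthful bidding is not dominant.

No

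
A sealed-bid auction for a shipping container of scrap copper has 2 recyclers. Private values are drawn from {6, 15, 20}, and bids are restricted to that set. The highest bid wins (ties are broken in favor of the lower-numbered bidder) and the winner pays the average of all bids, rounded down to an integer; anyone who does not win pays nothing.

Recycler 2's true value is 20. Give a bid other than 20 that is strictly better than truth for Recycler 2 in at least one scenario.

15

Suppose Recycler 1 bids 6.
Bid 20: wins, pays 13, utility 20 - 13 = 7.
Bid 15: wins, pays 10, utility 20 - 10 = 10.
So bidding 15 beats truth here (10 > 7).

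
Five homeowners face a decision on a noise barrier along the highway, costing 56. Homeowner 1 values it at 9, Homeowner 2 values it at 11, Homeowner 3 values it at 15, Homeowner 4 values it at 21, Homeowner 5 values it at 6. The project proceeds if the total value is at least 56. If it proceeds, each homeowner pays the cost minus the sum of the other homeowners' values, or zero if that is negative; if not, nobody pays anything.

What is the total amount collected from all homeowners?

32

Total value 62 ≥ cost 56, so it is built.
Homeowner 1: others sum to 53; max(0, 56 - 53) = 3.
Homeowner 2: others sum to 51; max(0, 56 - 51) = 5.
Homeowner 3: others sum to 47; max(0, 56 - 47) = 9.
Homeowner 4: others sum to 41; max(0, 56 - 41) = 15.
Homeowner 5: others sum to 56; max(0, 56 - 56) = 0.
Total collected = 3 + 5 + 9 + 15 + 0 = 32.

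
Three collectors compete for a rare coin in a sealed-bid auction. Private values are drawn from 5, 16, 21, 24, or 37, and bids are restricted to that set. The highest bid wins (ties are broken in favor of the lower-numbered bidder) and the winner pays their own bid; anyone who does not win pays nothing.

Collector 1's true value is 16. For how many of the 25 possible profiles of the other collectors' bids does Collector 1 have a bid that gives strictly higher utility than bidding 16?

Others bid (5, 5): truth gives 0; bid 5 gives 11 > 0. Violating.
Others bid (5, 16): truth gives 0; no alternative beats it.
Others bid (5, 21): truth gives 0; no alternative beats it.
(Checking all 25 profiles: 1 has a profitable deviation, 24 do not.)

1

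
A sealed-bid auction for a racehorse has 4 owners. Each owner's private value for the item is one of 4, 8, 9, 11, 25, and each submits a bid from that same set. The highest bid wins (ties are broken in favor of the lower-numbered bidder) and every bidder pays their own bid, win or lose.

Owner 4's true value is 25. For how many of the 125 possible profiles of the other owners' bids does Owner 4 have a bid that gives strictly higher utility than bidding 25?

88

Others bid (4, 4, 4): truth gives 0; bid 8 gives 17 > 0. Violating.
Others bid (4, 4, 8): truth gives 0; bid 9 gives 16 > 0. Violating.
Others bid (4, 4, 9): truth gives 0; bid 11 gives 14 > 0. Violating.
Others bid (4, 4, 25): truth gives -25; bid 4 gives -4 > -25. Violating.
Others bid (4, 4, 11): truth gives 0; no alternative beats it.
Others bid (4, 8, 11): truth gives 0; no alternative beats it.
(Checking all 125 profiles: 88 have a profitable deviation, 37 do not.)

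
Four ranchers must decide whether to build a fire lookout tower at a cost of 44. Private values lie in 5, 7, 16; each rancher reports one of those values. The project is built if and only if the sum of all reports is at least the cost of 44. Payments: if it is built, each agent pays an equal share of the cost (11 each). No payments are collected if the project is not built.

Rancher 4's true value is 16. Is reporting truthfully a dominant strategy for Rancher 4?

Yes

Check each profile of the others' reports and compare truth against every alternative report.
Others report (5, 7, 16): truth gives 5, best alternative gives 0.
Others report (5, 16, 7): truth gives 5, best alternative gives 0.
Others report (7, 5, 16): truth gives 5, best alternative gives 0.
Others report (7, 7, 16): truth gives 5, best alternative gives 0.
Others report (7, 16, 5): truth gives 5, best alternative gives 0.
Others report (7, 16, 7): truth gives 5, best alternative gives 0.
(Remaining 21 profiles checked similarly; truth is weakly best in each.)
In every case the truthful report is at least as good as any alternative, so it is a dominant strategy.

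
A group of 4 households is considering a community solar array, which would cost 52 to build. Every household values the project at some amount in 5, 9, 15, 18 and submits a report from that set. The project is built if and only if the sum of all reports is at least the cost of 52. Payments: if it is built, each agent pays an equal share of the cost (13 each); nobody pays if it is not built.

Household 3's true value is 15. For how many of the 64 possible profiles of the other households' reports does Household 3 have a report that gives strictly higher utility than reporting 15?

Others report (5, 15, 15): truth gives 0; report 18 gives 2 > 0. Violating.
Others report (9, 9, 18): truth gives 0; report 18 gives 2 > 0. Violating.
Others report (9, 18, 9): truth gives 0; report 18 gives 2 > 0. Violating.
Others report (15, 5, 15): truth gives 0; report 18 gives 2 > 0. Violating.
Others report (5, 5, 5): truth gives 0; no alternative beats it.
Others report (5, 5, 9): truth gives 0; no alternative beats it.
(Checking all 64 profiles: 6 have a profitable deviation, 58 do not.)

6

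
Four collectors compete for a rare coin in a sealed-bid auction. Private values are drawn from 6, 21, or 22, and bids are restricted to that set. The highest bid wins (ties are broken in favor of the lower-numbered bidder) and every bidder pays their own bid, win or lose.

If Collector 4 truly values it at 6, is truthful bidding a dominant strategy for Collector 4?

Check each profile of the others' bids and compare truth against every alternative bid.
Others bid (6, 6, 22): truth gives -6, best alternative gives -21.
Others bid (6, 21, 22): truth gives -6, best alternative gives -21.
Others bid (6, 22, 6): truth gives -6, best alternative gives -21.
Others bid (6, 22, 21): truth gives -6, best alternative gives -21.
Others bid (6, 22, 22): truth gives -6, best alternative gives -21.
Others bid (21, 6, 22): truth gives -6, best alternative gives -21.
(Remaining 21 profiles checked similarly; truth is weakly best in each.)
In every case the truthful bid is at least as good as any alternative, so it is a dominant strategy.

Yes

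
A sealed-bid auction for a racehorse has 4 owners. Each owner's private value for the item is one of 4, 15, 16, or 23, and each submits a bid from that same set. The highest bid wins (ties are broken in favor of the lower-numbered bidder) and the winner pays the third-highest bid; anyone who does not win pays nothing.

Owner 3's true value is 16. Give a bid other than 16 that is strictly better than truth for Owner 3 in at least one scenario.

Suppose Owner 1 bids 4, Owner 2 bids 4 and Owner 4 bids 23.
Bid 16: loses, pays 0, utility 0.
Bid 23: wins, pays 4, utility 16 - 4 = 12.
So bidding 23 beats truth here (12 > 0).

23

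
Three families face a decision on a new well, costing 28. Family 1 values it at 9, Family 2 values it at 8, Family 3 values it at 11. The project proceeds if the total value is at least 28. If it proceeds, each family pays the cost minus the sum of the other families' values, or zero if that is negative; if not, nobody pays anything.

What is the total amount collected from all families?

Total value 28 ≥ cost 28, so it is built.
Family 1: others sum to 19; max(0, 28 - 19) = 9.
Family 2: others sum to 20; max(0, 28 - 20) = 8.
Family 3: others sum to 17; max(0, 28 - 17) = 11.
Total collected = 9 + 8 + 11 = 28.

28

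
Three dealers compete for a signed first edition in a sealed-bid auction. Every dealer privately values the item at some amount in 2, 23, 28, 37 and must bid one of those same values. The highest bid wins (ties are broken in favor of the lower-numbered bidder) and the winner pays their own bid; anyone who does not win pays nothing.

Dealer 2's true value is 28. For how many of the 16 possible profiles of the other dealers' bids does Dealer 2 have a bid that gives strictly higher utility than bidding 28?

2

Others bid (2, 2): truth gives 0; bid 23 gives 5 > 0. Violating.
Others bid (2, 23): truth gives 0; bid 23 gives 5 > 0. Violating.
Others bid (2, 28): truth gives 0; no alternative beats it.
Others bid (2, 37): truth gives 0; no alternative beats it.
(Checking all 16 profiles: 2 have a profitable deviation, 14 do not.)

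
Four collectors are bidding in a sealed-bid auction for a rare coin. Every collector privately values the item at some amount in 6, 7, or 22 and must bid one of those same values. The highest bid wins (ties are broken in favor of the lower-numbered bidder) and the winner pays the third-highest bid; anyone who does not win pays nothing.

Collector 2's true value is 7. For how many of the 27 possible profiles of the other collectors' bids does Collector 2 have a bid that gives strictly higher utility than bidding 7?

Others bid (6, 6, 22): truth gives 0; bid 22 gives 1 > 0. Violating.
Others bid (6, 22, 6): truth gives 0; bid 22 gives 1 > 0. Violating.
Others bid (7, 6, 6): truth gives 0; bid 22 gives 1 > 0. Violating.
Others bid (6, 6, 6): truth gives 1; no alternative beats it.
Others bid (6, 6, 7): truth gives 1; no alternative beats it.
(Checking all 27 profiles: 3 have a profitable deviation, 24 do not.)

3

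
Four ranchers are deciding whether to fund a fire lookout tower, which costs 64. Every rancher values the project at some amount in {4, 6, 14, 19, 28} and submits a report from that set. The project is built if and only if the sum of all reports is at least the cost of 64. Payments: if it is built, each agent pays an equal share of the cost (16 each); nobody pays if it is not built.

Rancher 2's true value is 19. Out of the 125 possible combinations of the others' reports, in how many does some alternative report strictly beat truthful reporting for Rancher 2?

31

Others report (4, 4, 28): truth gives 0; report 28 gives 3 > 0. Violating.
Others report (4, 6, 28): truth gives 0; report 28 gives 3 > 0. Violating.
Others report (4, 14, 19): truth gives 0; report 28 gives 3 > 0. Violating.
Others report (4, 19, 14): truth gives 0; report 28 gives 3 > 0. Violating.
Others report (4, 4, 4): truth gives 0; no alternative beats it.
Others report (4, 4, 6): truth gives 0; no alternative beats it.
(Checking all 125 profiles: 31 have a profitable deviation, 94 do not.)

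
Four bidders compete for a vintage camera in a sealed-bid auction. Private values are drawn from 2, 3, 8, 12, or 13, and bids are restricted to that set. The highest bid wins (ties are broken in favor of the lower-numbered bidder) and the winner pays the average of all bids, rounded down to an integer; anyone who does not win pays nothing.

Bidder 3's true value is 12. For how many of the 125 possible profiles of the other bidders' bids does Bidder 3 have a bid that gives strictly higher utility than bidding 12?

Others bid (2, 2, 2): truth gives 8; bid 3 gives 10 > 8. Violating.
Others bid (2, 2, 3): truth gives 8; bid 3 gives 10 > 8. Violating.
Others bid (2, 2, 8): truth gives 6; bid 8 gives 7 > 6. Violating.
Others bid (2, 2, 13): truth gives 0; bid 13 gives 5 > 0. Violating.
Others bid (2, 2, 12): truth gives 5; no alternative beats it.
Others bid (2, 3, 12): truth gives 5; no alternative beats it.
(Checking all 125 profiles: 54 have a profitable deviation, 71 do not.)

54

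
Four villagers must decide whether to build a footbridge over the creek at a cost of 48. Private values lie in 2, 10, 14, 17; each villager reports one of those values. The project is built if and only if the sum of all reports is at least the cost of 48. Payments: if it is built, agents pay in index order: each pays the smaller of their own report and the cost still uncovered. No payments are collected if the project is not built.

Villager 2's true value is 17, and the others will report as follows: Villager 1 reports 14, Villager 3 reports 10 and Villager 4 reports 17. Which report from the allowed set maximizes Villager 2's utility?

10

Report 2: project not built, utility 0.
Report 10: project built, pays 10, utility 17 - 10 = 7.
Report 14: project built, pays 14, utility 17 - 14 = 3.
Report 17: project built, pays 17, utility 17 - 17 = 0.
The best choice is 10 with utility 7.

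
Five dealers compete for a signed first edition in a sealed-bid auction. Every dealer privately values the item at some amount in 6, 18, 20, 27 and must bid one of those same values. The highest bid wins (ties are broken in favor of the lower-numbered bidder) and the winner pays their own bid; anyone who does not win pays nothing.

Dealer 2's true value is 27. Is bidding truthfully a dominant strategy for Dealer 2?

No

Consider the case where Dealer 1 bids 6, Dealer 3 bids 6, Dealer 4 bids 6 and Dealer 5 bids 6.
Truthful bid 27: wins, pays 27, utility 27 - 27 = 0.
Bid 18 instead: wins, pays 18, utility 27 - 18 = 9.
Since 9 > 0, bidding 18 is strictly better here, so truthful bidding is not dominant.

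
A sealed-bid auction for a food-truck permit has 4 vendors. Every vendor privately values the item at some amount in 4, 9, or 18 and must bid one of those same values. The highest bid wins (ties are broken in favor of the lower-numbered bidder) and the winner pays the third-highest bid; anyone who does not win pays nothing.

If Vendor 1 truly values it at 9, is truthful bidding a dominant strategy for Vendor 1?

No

Consider the case where Vendor 2 bids 4, Vendor 3 bids 4 and Vendor 4 bids 18.
Truthful bid 9: loses, pays 0, utility 0.
Bid 18 instead: wins, pays 4, utility 9 - 4 = 5.
Since 5 > 0, bidding 18 is strictly better here, so truthful bidding is not dominant.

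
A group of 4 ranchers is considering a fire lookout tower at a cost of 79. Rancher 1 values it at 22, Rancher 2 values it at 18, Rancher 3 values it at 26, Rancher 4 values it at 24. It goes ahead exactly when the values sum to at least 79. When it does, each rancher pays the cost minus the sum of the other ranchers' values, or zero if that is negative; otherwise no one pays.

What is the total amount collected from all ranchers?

Total value 90 ≥ cost 79, so it is built.
Rancher 1: others sum to 68; max(0, 79 - 68) = 11.
Rancher 2: others sum to 72; max(0, 79 - 72) = 7.
Rancher 3: others sum to 64; max(0, 79 - 64) = 15.
Rancher 4: others sum to 66; max(0, 79 - 66) = 13.
Total collected = 11 + 7 + 15 + 13 = 46.

46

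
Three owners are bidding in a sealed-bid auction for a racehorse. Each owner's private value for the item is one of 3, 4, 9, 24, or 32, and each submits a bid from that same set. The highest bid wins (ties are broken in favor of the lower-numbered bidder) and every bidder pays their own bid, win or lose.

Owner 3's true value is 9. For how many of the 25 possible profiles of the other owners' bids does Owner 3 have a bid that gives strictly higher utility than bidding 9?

22

Others bid (3, 3): truth gives 0; bid 4 gives 5 > 0. Violating.
Others bid (3, 9): truth gives -9; bid 3 gives -3 > -9. Violating.
Others bid (3, 24): truth gives -9; bid 3 gives -3 > -9. Violating.
Others bid (3, 32): truth gives -9; bid 3 gives -3 > -9. Violating.
Others bid (3, 4): truth gives 0; no alternative beats it.
Others bid (4, 3): truth gives 0; no alternative beats it.
(Checking all 25 profiles: 22 have a profitable deviation, 3 do not.)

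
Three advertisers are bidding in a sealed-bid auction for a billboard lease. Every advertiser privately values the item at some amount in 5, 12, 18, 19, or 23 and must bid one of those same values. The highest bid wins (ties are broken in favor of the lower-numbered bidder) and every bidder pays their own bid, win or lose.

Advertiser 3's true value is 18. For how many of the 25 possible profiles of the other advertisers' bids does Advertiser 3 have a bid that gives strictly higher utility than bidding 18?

Others bid (5, 5): truth gives 0; bid 12 gives 6 > 0. Violating.
Others bid (5, 18): truth gives -18; bid 19 gives -1 > -18. Violating.
Others bid (5, 19): truth gives -18; bid 5 gives -5 > -18. Violating.
Others bid (5, 23): truth gives -18; bid 5 gives -5 > -18. Violating.
Others bid (5, 12): truth gives 0; no alternative beats it.
Others bid (12, 5): truth gives 0; no alternative beats it.
(Checking all 25 profiles: 22 have a profitable deviation, 3 do not.)

22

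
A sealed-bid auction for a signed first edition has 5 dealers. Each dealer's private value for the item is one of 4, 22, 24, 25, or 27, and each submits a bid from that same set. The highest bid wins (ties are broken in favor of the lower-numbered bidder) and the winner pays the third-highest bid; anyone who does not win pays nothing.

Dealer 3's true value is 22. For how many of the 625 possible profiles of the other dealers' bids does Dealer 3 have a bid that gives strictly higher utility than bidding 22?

Others bid (4, 4, 4, 24): truth gives 0; bid 24 gives 18 > 0. Violating.
Others bid (4, 4, 4, 25): truth gives 0; bid 25 gives 18 > 0. Violating.
Others bid (4, 4, 4, 27): truth gives 0; bid 27 gives 18 > 0. Violating.
Others bid (4, 4, 24, 4): truth gives 0; bid 24 gives 18 > 0. Violating.
Others bid (4, 4, 4, 4): truth gives 18; no alternative beats it.
Others bid (4, 4, 4, 22): truth gives 18; no alternative beats it.
(Checking all 625 profiles: 12 have a profitable deviation, 613 do not.)

12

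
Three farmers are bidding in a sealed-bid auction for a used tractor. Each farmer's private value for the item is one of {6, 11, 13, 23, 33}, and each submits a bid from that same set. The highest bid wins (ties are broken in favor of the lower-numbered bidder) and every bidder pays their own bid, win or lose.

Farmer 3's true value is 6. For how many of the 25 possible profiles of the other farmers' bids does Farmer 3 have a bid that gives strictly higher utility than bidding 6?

Others bid (6, 6): truth gives -6; bid 11 gives -5 > -6. Violating.
Others bid (6, 11): truth gives -6; no alternative beats it.
Others bid (6, 13): truth gives -6; no alternative beats it.
(Checking all 25 profiles: 1 has a profitable deviation, 24 do not.)

1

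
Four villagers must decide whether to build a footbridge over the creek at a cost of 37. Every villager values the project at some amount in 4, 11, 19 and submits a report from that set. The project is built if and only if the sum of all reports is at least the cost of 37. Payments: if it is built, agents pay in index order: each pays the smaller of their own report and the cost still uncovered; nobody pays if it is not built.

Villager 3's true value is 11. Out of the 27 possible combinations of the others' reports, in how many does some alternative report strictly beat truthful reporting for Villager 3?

Others report (4, 11, 19): truth gives 0; report 4 gives 7 > 0. Violating.
Others report (4, 19, 11): truth gives 0; report 4 gives 7 > 0. Violating.
Others report (4, 19, 19): truth gives 0; report 4 gives 7 > 0. Violating.
Others report (11, 4, 19): truth gives 0; report 4 gives 7 > 0. Violating.
Others report (4, 4, 4): truth gives 0; no alternative beats it.
Others report (4, 4, 11): truth gives 0; no alternative beats it.
(Checking all 27 profiles: 14 have a profitable deviation, 13 do not.)

14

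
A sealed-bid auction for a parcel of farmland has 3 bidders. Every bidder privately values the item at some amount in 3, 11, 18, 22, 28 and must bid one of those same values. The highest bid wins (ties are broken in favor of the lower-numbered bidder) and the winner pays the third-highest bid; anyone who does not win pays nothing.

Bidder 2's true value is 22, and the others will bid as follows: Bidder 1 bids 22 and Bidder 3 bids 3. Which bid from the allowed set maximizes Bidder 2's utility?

Bid 3: loses, pays 0, utility 0.
Bid 11: loses, pays 0, utility 0.
Bid 18: loses, pays 0, utility 0.
Bid 22: loses, pays 0, utility 0.
Bid 28: wins, pays 3, utility 22 - 3 = 19.
The best choice is 28 with utility 19.

28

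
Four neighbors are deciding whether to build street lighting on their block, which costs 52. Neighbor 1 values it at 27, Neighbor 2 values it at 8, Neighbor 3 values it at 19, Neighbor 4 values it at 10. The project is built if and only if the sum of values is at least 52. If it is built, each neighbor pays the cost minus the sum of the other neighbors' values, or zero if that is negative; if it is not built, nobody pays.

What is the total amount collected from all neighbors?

22

Total value 64 ≥ cost 52, so it is built.
Neighbor 1: others sum to 37; max(0, 52 - 37) = 15.
Neighbor 2: others sum to 56; max(0, 52 - 56) = 0.
Neighbor 3: others sum to 45; max(0, 52 - 45) = 7.
Neighbor 4: others sum to 54; max(0, 52 - 54) = 0.
Total collected = 15 + 0 + 7 + 0 = 22.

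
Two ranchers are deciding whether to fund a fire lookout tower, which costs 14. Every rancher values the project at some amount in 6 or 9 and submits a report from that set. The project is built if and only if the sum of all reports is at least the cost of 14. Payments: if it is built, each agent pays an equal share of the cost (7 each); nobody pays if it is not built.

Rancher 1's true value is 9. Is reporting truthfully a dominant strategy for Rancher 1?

Yes

Check each profile of the others' reports and compare truth against every alternative report.
Others report (6): truth gives 2, best alternative gives 0.
Others report (9): truth gives 2, best alternative gives 2.
In every case the truthful report is at least as good as any alternative, so it is a dominant strategy.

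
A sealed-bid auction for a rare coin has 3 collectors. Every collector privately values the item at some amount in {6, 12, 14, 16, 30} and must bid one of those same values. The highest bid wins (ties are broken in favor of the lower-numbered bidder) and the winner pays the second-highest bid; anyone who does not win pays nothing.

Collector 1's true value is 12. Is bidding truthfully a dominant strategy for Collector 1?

Yes

Check each profile of the others' bids and compare truth against every alternative bid.
Others bid (6, 6): truth gives 6, best alternative gives 6.
Others bid (6, 12): truth gives 0, best alternative gives 0.
Others bid (6, 14): truth gives 0, best alternative gives 0.
Others bid (6, 16): truth gives 0, best alternative gives 0.
Others bid (6, 30): truth gives 0, best alternative gives 0.
Others bid (12, 6): truth gives 0, best alternative gives 0.
(Remaining 19 profiles checked similarly; truth is weakly best in each.)
In every case the truthful bid is at least as good as any alternative, so it is a dominant strategy.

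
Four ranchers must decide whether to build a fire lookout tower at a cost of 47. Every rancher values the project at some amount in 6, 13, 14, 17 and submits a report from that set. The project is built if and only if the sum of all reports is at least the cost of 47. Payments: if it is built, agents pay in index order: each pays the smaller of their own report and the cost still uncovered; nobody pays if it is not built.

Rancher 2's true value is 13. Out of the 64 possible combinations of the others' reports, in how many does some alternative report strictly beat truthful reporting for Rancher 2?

Others report (13, 13, 17): truth gives 0; report 6 gives 7 > 0. Violating.
Others report (13, 14, 14): truth gives 0; report 6 gives 7 > 0. Violating.
Others report (13, 14, 17): truth gives 0; report 6 gives 7 > 0. Violating.
Others report (13, 17, 13): truth gives 0; report 6 gives 7 > 0. Violating.
Others report (6, 6, 6): truth gives 0; no alternative beats it.
Others report (6, 6, 13): truth gives 0; no alternative beats it.
(Checking all 64 profiles: 23 have a profitable deviation, 41 do not.)

23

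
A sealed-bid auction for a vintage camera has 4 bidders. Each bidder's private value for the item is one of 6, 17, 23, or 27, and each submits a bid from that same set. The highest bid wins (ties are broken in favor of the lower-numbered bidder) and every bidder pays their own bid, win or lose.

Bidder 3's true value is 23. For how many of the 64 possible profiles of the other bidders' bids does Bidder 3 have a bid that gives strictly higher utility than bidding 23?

54

Others bid (6, 6, 6): truth gives 0; bid 17 gives 6 > 0. Violating.
Others bid (6, 6, 17): truth gives 0; bid 17 gives 6 > 0. Violating.
Others bid (6, 6, 27): truth gives -23; bid 27 gives -4 > -23. Violating.
Others bid (6, 17, 27): truth gives -23; bid 27 gives -4 > -23. Violating.
Others bid (6, 6, 23): truth gives 0; no alternative beats it.
Others bid (6, 17, 6): truth gives 0; no alternative beats it.
(Checking all 64 profiles: 54 have a profitable deviation, 10 do not.)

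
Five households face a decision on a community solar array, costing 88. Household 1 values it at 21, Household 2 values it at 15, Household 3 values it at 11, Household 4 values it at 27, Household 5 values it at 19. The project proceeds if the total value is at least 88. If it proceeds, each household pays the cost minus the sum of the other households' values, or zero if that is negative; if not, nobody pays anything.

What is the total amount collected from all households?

Total value 93 ≥ cost 88, so it is built.
Household 1: others sum to 72; max(0, 88 - 72) = 16.
Household 2: others sum to 78; max(0, 88 - 78) = 10.
Household 3: others sum to 82; max(0, 88 - 82) = 6.
Household 4: others sum to 66; max(0, 88 - 66) = 22.
Household 5: others sum to 74; max(0, 88 - 74) = 14.
Total collected = 16 + 10 + 6 + 22 + 14 = 68.

68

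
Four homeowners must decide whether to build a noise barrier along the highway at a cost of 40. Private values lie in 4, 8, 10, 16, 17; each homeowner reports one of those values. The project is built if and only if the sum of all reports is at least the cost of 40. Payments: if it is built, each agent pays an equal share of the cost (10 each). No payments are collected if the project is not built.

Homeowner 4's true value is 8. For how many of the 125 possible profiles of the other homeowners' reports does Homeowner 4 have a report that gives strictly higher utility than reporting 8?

Others report (8, 8, 16): truth gives -2; report 4 gives 0 > -2. Violating.
Others report (8, 8, 17): truth gives -2; report 4 gives 0 > -2. Violating.
Others report (8, 10, 16): truth gives -2; report 4 gives 0 > -2. Violating.
Others report (8, 10, 17): truth gives -2; report 4 gives 0 > -2. Violating.
Others report (4, 4, 4): truth gives 0; no alternative beats it.
Others report (4, 4, 8): truth gives 0; no alternative beats it.
(Checking all 125 profiles: 18 have a profitable deviation, 107 do not.)

18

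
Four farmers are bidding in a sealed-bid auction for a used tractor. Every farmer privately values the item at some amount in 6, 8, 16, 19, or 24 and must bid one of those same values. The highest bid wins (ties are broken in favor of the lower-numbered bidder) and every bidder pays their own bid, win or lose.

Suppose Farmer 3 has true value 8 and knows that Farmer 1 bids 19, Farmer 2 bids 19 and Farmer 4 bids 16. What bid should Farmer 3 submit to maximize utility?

6

Bid 6: loses but pays 6, utility -6.
Bid 8: loses but pays 8, utility -8.
Bid 16: loses but pays 16, utility -16.
Bid 19: loses but pays 19, utility -19.
Bid 24: wins, pays 24, utility 8 - 24 = -16.
The best choice is 6 with utility -6.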